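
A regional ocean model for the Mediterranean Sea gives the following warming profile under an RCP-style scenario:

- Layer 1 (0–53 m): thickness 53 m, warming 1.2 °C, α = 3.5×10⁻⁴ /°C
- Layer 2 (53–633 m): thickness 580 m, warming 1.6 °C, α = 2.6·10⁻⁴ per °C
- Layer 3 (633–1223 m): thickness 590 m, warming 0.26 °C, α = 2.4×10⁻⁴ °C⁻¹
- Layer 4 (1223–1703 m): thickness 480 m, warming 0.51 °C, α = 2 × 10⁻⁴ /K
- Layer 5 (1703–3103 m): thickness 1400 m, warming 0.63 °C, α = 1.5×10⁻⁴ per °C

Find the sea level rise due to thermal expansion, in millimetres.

Layer 1: 53 × 1.2 × 3.5×10⁻⁴ = 0.02226 m
2.6×10⁻⁴ × 1.6 × 580 = 0.24128 m
Layer 3: 2.4×10⁻⁴ × 0.26 × 590 = 0.036816 m
Layer 4: 0.51 × 2×10⁻⁴ × 480 = 0.04896 m
1703–3103 m: 1.5×10⁻⁴ × 0.63 × 1400 = 0.13230 m
Δh = 0.02226 + 0.24128 + 0.036816 + 0.04896 + 0.13230 = 0.481616 m

Δh = 482 mm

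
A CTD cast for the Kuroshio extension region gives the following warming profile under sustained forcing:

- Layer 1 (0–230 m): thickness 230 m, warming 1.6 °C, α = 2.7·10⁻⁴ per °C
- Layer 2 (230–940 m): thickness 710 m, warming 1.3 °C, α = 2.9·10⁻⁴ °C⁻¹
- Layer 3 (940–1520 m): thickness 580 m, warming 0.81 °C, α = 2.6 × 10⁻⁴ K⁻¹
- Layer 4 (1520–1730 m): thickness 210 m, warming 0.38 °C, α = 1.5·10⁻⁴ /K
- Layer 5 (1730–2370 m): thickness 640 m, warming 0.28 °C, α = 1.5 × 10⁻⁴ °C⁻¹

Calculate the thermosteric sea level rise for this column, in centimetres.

Layer 1: 230 × 1.6 × 2.7×10⁻⁴ = 0.09936 m
1.3 × 710 × 2.9×10⁻⁴ = 0.26767 m
2.6×10⁻⁴ × 0.81 × 580 = 0.122148 m
1520–1730 m: 0.38 × 1.5×10⁻⁴ × 210 = 0.01197 m
0.28 × 1.5×10⁻⁴ × 640 = 0.02688 m
Δh = 0.09936 + 0.26767 + 0.122148 + 0.01197 + 0.02688 = 0.528028 m

53 cm of thermosteric rise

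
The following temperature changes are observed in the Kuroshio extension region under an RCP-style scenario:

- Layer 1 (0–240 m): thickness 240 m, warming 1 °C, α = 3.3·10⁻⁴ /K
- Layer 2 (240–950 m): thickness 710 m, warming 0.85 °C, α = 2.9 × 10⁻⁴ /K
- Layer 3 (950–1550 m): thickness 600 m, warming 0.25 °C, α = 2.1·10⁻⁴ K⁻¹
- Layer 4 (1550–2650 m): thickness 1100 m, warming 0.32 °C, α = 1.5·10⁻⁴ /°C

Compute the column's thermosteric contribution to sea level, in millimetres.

3.3×10⁻⁴ × 240 × 1 = 0.07920 m
240–950 m: 2.9×10⁻⁴ × 710 × 0.85 = 0.175015 m
950–1550 m: 600 × 2.1×10⁻⁴ × 0.25 = 0.03150 m
Layer 4: 1100 × 1.5×10⁻⁴ × 0.32 = 0.05280 m
Δh = 0.07920 + 0.175015 + 0.03150 + 0.05280 = 0.338515 m

Δh ≈ 339 mm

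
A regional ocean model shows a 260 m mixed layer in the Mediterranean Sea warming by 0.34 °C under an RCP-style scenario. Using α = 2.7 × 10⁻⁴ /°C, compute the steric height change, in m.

Δh = αΔT·H = 2.7×10⁻⁴ × 0.34 × 260 = 0.023868 m

Δh = 0.0239 m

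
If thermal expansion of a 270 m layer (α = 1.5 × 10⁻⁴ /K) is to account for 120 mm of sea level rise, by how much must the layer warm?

ΔT = Δh/(αH) = 0.12 / (1.5×10⁻⁴ × 270) ≈ 2.963 °C

2.96 °C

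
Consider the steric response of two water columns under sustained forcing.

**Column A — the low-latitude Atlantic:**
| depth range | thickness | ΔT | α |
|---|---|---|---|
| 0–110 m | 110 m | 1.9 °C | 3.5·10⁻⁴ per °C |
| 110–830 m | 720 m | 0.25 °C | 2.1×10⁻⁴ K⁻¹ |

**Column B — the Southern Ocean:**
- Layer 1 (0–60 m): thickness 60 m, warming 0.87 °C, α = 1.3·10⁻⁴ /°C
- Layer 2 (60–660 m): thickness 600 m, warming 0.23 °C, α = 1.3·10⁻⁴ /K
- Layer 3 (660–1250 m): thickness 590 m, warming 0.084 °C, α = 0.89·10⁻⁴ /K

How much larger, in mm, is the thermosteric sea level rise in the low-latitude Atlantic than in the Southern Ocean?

A 0–110 m: 3.5×10⁻⁴ × 1.9 × 110 = 0.07315 m
A 110–830 m: 0.25 × 2.1×10⁻⁴ × 720 = 0.03780 m
A total: 0.11095 m
B 1.3×10⁻⁴ × 60 × 0.87 = 0.006786 m
B Layer 2: 0.23 × 600 × 1.3×10⁻⁴ = 0.01794 m
B Layer 3: 0.89×10⁻⁴ × 0.084 × 590 = 0.00441084 m
B total: 0.02913684 m
Difference: 0.11095 − 0.02913684 = 0.08181316 m

Δh_A − Δh_B ≈ 82 mm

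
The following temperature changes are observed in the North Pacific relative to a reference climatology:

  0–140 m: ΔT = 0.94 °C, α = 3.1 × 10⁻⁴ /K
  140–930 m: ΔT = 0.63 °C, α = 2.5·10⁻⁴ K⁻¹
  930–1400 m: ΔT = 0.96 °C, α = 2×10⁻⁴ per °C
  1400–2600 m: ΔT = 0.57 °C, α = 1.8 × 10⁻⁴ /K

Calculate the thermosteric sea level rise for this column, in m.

3.1×10⁻⁴ × 140 × 0.94 = 0.040796 m
140–930 m: 790 × 2.5×10⁻⁴ × 0.63 = 0.124425 m
930–1400 m: 2×10⁻⁴ × 0.96 × 470 = 0.09024 m
1.8×10⁻⁴ × 0.57 × 1200 = 0.12312 m
Δh = 0.040796 + 0.124425 + 0.09024 + 0.12312 = 0.378581 m

about 0.38 m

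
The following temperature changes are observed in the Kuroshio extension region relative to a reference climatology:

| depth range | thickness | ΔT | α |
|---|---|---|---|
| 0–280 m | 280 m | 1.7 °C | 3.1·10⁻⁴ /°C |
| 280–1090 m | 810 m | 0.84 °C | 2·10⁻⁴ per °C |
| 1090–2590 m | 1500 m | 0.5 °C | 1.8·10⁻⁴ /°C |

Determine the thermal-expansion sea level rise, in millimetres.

0–280 m: 280 × 3.1×10⁻⁴ × 1.7 = 0.14756 m
280–1090 m: 0.84 × 2×10⁻⁴ × 810 = 0.13608 m
1090–2590 m: 1500 × 1.8×10⁻⁴ × 0.5 = 0.13500 m
Δh = 0.14756 + 0.13608 + 0.13500 = 0.41864 m

420 mm of thermosteric rise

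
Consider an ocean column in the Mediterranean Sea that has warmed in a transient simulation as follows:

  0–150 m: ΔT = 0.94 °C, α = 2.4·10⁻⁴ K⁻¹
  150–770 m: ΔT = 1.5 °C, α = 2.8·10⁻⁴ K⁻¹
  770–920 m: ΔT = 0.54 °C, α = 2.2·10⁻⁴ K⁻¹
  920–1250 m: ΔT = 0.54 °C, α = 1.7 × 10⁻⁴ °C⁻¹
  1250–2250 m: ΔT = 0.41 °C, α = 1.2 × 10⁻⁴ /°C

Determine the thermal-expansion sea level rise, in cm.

0–150 m: 2.4×10⁻⁴ × 150 × 0.94 = 0.03384 m
2.8×10⁻⁴ × 1.5 × 620 = 0.26040 m
770–920 m: 2.2×10⁻⁴ × 150 × 0.54 = 0.01782 m
Layer 4: 330 × 1.7×10⁻⁴ × 0.54 = 0.030294 m
1250–2250 m: 0.41 × 1.2×10⁻⁴ × 1000 = 0.04920 m
Δh = 0.03384 + 0.26040 + 0.01782 + 0.030294 + 0.04920 = 0.391554 m ≈ 39 cm

39 cm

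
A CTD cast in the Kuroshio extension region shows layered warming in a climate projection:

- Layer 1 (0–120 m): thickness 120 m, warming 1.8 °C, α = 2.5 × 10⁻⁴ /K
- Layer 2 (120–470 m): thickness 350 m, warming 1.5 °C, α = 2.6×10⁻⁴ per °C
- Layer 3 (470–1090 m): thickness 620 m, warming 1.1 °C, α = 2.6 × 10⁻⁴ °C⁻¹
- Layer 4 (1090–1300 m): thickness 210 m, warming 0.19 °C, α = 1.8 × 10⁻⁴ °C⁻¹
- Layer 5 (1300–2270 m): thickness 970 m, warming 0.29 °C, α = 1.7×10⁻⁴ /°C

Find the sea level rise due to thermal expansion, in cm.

0–120 m: 120 × 2.5×10⁻⁴ × 1.8 = 0.05400 m
Layer 2: 350 × 2.6×10⁻⁴ × 1.5 = 0.13650 m
470–1090 m: 2.6×10⁻⁴ × 620 × 1.1 = 0.17732 m
Layer 4: 1.8×10⁻⁴ × 210 × 0.19 = 0.007182 m
1.7×10⁻⁴ × 970 × 0.29 = 0.047821 m
Δh = 0.05400 + 0.13650 + 0.17732 + 0.007182 + 0.047821 = 0.422823 m

42 cm of thermosteric rise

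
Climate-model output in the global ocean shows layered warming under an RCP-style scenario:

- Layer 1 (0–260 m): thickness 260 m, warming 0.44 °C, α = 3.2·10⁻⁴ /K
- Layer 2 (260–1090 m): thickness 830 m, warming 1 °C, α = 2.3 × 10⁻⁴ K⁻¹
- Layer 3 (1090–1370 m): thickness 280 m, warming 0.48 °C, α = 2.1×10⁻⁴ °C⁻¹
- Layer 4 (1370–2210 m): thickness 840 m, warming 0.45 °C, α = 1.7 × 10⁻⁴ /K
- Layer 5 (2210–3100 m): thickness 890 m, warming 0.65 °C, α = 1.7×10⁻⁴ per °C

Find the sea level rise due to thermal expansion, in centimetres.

about 41.8 cm

Layer 1: 3.2×10⁻⁴ × 260 × 0.44 = 0.036608 m
Layer 2: 1 × 830 × 2.3×10⁻⁴ = 0.19090 m
280 × 0.48 × 2.1×10⁻⁴ = 0.028224 m
Layer 4: 1.7×10⁻⁴ × 0.45 × 840 = 0.06426 m
890 × 0.65 × 1.7×10⁻⁴ = 0.098345 m
Δh = 0.036608 + 0.19090 + 0.028224 + 0.06426 + 0.098345 = 0.418337 m ≈ 41.8 cm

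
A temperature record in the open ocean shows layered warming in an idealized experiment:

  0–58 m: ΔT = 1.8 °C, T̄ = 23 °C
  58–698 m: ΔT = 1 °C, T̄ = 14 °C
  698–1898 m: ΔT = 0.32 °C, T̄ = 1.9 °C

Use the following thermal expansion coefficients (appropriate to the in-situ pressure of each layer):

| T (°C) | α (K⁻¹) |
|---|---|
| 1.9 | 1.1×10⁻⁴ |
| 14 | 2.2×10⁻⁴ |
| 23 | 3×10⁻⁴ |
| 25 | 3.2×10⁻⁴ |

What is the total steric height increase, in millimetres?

Layer 1 at 23 °C → α = 3×10⁻⁴ K⁻¹
Layer 2 at 14 °C → α = 2.2×10⁻⁴ K⁻¹
Layer 3 at 1.9 °C → α = 1.1×10⁻⁴ K⁻¹
Layer 1: 3×10⁻⁴ × 1.8 × 58 = 0.03132 m
58–698 m: 640 × 1 × 2.2×10⁻⁴ = 0.14080 m
0.32 × 1.1×10⁻⁴ × 1200 = 0.04224 m
Δh = 0.03132 + 0.14080 + 0.04224 = 0.21436 m

Δh ≈ 210 mm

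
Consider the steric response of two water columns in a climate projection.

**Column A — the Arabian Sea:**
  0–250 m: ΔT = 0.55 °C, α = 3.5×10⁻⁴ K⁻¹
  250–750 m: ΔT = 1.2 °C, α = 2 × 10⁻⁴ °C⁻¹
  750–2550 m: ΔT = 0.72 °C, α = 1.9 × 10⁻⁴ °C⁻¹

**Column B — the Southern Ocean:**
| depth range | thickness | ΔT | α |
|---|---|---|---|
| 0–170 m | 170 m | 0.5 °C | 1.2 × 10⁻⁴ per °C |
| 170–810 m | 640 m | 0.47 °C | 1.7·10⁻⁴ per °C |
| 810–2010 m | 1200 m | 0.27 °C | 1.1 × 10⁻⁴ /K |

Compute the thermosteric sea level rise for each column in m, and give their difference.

A 0.55 × 3.5×10⁻⁴ × 250 = 0.048125 m
A 2×10⁻⁴ × 500 × 1.2 = 0.12000 m
A 750–2550 m: 0.72 × 1.9×10⁻⁴ × 1800 = 0.24624 m
A total: 0.414365 m
B Layer 1: 170 × 0.5 × 1.2×10⁻⁴ = 0.01020 m
B Layer 2: 0.47 × 1.7×10⁻⁴ × 640 = 0.051136 m
B 810–2010 m: 0.27 × 1.1×10⁻⁴ × 1200 = 0.03564 m
B total: 0.096976 m
Difference: 0.414365 − 0.096976 = 0.317389 m

A: 0.414 m; B: 0.0970 m; difference 0.317 m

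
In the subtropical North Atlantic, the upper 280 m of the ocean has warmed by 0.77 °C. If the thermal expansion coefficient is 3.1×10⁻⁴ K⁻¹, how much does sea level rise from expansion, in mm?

67 mm

Δh = αΔT·H = 3.1×10⁻⁴ × 0.77 × 280 = 0.066836 m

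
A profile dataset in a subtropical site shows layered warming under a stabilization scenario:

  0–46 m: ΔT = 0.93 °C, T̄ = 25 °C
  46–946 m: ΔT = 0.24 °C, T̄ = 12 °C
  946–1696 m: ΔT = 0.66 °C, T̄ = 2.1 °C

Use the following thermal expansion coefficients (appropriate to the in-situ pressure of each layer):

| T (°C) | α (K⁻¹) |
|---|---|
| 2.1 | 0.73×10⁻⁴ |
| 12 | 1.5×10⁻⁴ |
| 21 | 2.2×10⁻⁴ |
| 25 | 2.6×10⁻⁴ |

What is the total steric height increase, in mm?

Layer 1 at 25 °C → α = 2.6×10⁻⁴ K⁻¹
Layer 2 at 12 °C → α = 1.5×10⁻⁴ K⁻¹
Layer 3 at 2.1 °C → α = 0.73×10⁻⁴ K⁻¹
Layer 1: 46 × 2.6×10⁻⁴ × 0.93 = 0.0111228 m
Layer 2: 900 × 0.24 × 1.5×10⁻⁴ = 0.03240 m
0.66 × 750 × 0.73×10⁻⁴ = 0.036135 m
Δh = 0.0111228 + 0.03240 + 0.036135 = 0.0796578 m ≈ 79.7 mm

Δh ≈ 79.7 mm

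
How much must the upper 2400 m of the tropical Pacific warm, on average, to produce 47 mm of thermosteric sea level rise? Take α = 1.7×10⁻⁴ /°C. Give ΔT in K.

ΔT = Δh/(αH) = 0.047 / (1.7×10⁻⁴ × 2400) ≈ 0.1152 K

ΔT ≈ 0.12 K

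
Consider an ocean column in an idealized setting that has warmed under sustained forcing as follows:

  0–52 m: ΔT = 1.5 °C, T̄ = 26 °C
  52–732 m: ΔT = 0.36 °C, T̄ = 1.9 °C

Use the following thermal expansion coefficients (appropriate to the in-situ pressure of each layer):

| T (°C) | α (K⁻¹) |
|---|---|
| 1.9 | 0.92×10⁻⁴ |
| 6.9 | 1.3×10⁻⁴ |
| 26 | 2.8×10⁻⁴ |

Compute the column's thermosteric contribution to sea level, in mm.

Layer 1 at 26 °C → α = 2.8×10⁻⁴ K⁻¹
Layer 2 at 1.9 °C → α = 0.92×10⁻⁴ K⁻¹
0–52 m: 52 × 2.8×10⁻⁴ × 1.5 = 0.02184 m
0.36 × 0.92×10⁻⁴ × 680 = 0.0225216 m
Δh = 0.02184 + 0.0225216 = 0.0443616 m

44.4 mm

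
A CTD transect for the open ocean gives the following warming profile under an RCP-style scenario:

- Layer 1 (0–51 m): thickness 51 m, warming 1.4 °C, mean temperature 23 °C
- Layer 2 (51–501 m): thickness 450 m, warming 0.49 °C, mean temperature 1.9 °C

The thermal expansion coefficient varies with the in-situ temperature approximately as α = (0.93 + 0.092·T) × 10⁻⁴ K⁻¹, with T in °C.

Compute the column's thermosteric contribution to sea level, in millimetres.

about 46 mm

Layer 1: α = (0.93 + 0.092×23)×10⁻⁴ = 3.046×10⁻⁴ K⁻¹
Layer 2: α = (0.93 + 0.092×1.9)×10⁻⁴ = 1.1048×10⁻⁴ K⁻¹
Layer 1: 1.4 × 3.046×10⁻⁴ × 51 = 0.02174844 m
1.1048×10⁻⁴ × 450 × 0.49 = 0.02436084 m
Δh = 0.02174844 + 0.02436084 = 0.04610928 m ≈ 46 mm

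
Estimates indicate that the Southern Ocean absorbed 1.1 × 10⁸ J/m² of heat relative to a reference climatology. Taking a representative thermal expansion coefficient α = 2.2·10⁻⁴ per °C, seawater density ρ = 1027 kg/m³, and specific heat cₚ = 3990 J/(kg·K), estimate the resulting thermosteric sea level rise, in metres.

about 0.0059 m

Δh = αQ/(ρcₚ) = 2.2×10⁻⁴ × 1.1×10⁸ / (1027 × 3990) ≈ 0.0059057 m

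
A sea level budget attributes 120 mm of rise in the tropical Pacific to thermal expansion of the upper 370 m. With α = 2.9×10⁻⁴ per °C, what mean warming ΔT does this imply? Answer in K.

1.12 K

ΔT = Δh/(αH) = 0.12 / (2.9×10⁻⁴ × 370) ≈ 1.118 K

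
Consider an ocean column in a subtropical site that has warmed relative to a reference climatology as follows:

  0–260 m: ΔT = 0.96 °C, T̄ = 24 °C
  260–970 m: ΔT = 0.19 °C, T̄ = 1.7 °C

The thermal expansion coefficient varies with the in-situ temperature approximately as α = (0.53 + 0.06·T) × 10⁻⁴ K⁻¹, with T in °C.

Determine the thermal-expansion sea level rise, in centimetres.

about 5.77 cm

Layer 1: α = (0.53 + 0.06×24)×10⁻⁴ = 1.97×10⁻⁴ K⁻¹
Layer 2: α = (0.53 + 0.06×1.7)×10⁻⁴ = 0.632×10⁻⁴ K⁻¹
Layer 1: 260 × 0.96 × 1.97×10⁻⁴ = 0.0491712 m
260–970 m: 0.632×10⁻⁴ × 0.19 × 710 = 0.00852568 m
Δh = 0.0491712 + 0.00852568 = 0.05769688 m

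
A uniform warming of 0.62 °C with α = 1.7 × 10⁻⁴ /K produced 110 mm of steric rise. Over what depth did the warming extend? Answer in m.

H = Δh/(αΔT) = 0.11 / (1.7×10⁻⁴ × 0.62) ≈ 1044 m

H ≈ 1040 m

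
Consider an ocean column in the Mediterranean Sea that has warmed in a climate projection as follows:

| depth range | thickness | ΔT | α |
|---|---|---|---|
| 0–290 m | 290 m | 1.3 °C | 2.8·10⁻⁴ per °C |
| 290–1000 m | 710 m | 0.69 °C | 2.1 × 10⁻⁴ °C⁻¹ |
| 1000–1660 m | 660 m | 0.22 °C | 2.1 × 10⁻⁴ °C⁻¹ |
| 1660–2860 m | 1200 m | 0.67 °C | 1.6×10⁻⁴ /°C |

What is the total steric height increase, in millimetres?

Layer 1: 290 × 2.8×10⁻⁴ × 1.3 = 0.10556 m
Layer 2: 0.69 × 2.1×10⁻⁴ × 710 = 0.102879 m
1000–1660 m: 0.22 × 2.1×10⁻⁴ × 660 = 0.030492 m
1660–2860 m: 0.67 × 1.6×10⁻⁴ × 1200 = 0.12864 m
Δh = 0.10556 + 0.102879 + 0.030492 + 0.12864 = 0.367571 m

about 368 mm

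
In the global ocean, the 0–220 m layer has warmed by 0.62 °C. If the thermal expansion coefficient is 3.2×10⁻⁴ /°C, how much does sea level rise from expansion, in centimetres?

Δh = αΔT·H = 3.2×10⁻⁴ × 0.62 × 220 = 0.043648 m

Δh ≈ 4.4 cm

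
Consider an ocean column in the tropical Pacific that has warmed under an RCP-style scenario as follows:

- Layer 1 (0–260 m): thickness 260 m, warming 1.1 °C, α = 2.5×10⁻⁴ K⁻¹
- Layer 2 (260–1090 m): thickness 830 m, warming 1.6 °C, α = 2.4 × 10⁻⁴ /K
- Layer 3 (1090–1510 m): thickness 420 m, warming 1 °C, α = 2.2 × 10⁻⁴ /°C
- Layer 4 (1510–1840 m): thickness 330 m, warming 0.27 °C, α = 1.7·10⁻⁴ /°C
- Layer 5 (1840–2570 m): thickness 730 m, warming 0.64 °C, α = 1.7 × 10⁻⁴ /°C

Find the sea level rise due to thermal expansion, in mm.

2.5×10⁻⁴ × 260 × 1.1 = 0.07150 m
2.4×10⁻⁴ × 830 × 1.6 = 0.31872 m
1090–1510 m: 1 × 2.2×10⁻⁴ × 420 = 0.09240 m
Layer 4: 1.7×10⁻⁴ × 330 × 0.27 = 0.015147 m
Layer 5: 730 × 0.64 × 1.7×10⁻⁴ = 0.079424 m
Δh = 0.07150 + 0.31872 + 0.09240 + 0.015147 + 0.079424 = 0.577191 m ≈ 577 mm

577 mm of thermosteric rise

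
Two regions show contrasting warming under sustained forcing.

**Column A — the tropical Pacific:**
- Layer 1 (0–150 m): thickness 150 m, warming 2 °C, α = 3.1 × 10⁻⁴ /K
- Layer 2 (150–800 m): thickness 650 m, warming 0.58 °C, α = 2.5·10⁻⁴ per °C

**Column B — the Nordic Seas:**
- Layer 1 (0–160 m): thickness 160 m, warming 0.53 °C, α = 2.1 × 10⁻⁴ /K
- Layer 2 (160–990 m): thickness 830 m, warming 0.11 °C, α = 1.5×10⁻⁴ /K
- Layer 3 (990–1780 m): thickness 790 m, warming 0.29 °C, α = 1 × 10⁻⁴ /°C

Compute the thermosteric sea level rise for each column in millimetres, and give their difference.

A 0–150 m: 150 × 2 × 3.1×10⁻⁴ = 0.09300 m
A 150–800 m: 650 × 2.5×10⁻⁴ × 0.58 = 0.09425 m
A total: 0.18725 m
B 0–160 m: 160 × 2.1×10⁻⁴ × 0.53 = 0.017808 m
B 160–990 m: 1.5×10⁻⁴ × 0.11 × 830 = 0.013695 m
B 990–1780 m: 0.29 × 790 × 1×10⁻⁴ = 0.02291 m
B total: 0.054413 m
Difference: 0.18725 − 0.054413 = 0.132837 m

Δh_A ≈ 187 mm, Δh_B ≈ 54.4 mm; difference ≈ 133 mm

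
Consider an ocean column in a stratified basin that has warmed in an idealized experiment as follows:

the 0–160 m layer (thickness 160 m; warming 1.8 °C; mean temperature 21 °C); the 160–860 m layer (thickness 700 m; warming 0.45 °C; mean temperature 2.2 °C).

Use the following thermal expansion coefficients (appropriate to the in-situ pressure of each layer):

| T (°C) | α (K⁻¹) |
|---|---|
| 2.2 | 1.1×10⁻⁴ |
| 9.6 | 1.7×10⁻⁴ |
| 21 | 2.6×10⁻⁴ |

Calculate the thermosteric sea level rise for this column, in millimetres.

about 110 mm

Layer 1 at 21 °C → α = 2.6×10⁻⁴ K⁻¹
Layer 2 at 2.2 °C → α = 1.1×10⁻⁴ K⁻¹
Layer 1: 160 × 1.8 × 2.6×10⁻⁴ = 0.07488 m
160–860 m: 0.45 × 700 × 1.1×10⁻⁴ = 0.03465 m
Δh = 0.07488 + 0.03465 = 0.10953 m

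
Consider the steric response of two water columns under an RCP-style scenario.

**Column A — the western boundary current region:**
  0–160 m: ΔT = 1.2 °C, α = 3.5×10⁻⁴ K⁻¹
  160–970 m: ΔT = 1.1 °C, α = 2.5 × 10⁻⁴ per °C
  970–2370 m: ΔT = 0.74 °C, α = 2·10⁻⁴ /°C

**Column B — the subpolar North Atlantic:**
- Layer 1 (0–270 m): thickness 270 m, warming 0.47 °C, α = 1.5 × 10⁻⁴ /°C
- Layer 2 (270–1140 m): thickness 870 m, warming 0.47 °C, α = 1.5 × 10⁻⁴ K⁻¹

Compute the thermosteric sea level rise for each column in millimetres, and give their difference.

Δh_A ≈ 497 mm, Δh_B ≈ 80.4 mm; difference ≈ 417 mm

A 0–160 m: 160 × 3.5×10⁻⁴ × 1.2 = 0.06720 m
A Layer 2: 1.1 × 2.5×10⁻⁴ × 810 = 0.22275 m
A 970–2370 m: 2×10⁻⁴ × 1400 × 0.74 = 0.20720 m
A total: 0.49715 m
B 270 × 0.47 × 1.5×10⁻⁴ = 0.019035 m
B Layer 2: 0.47 × 1.5×10⁻⁴ × 870 = 0.061335 m
B total: 0.08037 m
Difference: 0.49715 − 0.08037 = 0.41678 m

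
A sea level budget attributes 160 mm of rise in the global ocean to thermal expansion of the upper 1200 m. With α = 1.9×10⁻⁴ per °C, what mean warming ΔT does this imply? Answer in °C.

ΔT ≈ 0.702 °C

ΔT = Δh/(αH) = 0.16 / (1.9×10⁻⁴ × 1200) ≈ 0.7018 °C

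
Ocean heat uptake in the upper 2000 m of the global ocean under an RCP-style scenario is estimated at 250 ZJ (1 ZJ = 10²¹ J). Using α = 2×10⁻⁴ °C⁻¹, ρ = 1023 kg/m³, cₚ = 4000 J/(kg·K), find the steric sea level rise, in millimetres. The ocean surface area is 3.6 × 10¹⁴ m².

Per unit area: Q = 250×10²¹ / (3.6×10¹⁴) ≈ 6.944×10⁸ J/m²
Δh = αQ/(ρcₚ) = 2×10⁻⁴ × 6.944×10⁸ / (1023 × 4000) ≈ 0.033939 m

Δh = 33.9 mm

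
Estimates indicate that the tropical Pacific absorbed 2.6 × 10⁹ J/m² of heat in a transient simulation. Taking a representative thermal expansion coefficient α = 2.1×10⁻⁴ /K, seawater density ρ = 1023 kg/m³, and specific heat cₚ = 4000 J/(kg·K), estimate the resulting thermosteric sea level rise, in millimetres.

Δh = αQ/(ρcₚ) = 2.1×10⁻⁴ × 2.6×10⁹ / (1023 × 4000) ≈ 0.13343 m

about 133 mm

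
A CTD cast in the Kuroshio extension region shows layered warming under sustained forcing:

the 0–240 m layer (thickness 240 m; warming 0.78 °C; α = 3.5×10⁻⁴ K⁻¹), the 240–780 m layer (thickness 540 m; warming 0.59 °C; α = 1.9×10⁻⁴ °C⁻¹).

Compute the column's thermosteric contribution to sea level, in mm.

about 126 mm

0.78 × 3.5×10⁻⁴ × 240 = 0.06552 m
1.9×10⁻⁴ × 540 × 0.59 = 0.060534 m
Δh = 0.06552 + 0.060534 = 0.126054 m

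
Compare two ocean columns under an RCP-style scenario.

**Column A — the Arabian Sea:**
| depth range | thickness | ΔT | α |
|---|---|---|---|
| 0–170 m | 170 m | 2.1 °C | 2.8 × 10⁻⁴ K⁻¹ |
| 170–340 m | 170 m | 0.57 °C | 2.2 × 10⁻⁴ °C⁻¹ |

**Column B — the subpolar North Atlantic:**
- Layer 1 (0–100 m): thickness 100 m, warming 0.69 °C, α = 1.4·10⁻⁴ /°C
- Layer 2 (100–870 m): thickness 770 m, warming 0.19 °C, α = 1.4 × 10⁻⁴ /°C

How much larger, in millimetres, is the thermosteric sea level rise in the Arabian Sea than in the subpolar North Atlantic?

A 2.8×10⁻⁴ × 170 × 2.1 = 0.09996 m
A Layer 2: 170 × 2.2×10⁻⁴ × 0.57 = 0.021318 m
A total: 0.121278 m
B 0–100 m: 0.69 × 1.4×10⁻⁴ × 100 = 0.00966 m
B 100–870 m: 770 × 1.4×10⁻⁴ × 0.19 = 0.020482 m
B total: 0.030142 m
Difference: 0.121278 − 0.030142 = 0.091136 m

91.1 mm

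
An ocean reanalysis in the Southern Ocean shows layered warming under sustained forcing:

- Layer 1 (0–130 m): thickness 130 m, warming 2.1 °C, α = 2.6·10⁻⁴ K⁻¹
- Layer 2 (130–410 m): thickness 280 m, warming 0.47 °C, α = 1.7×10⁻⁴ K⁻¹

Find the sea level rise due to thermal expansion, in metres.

0–130 m: 130 × 2.1 × 2.6×10⁻⁴ = 0.07098 m
130–410 m: 0.47 × 280 × 1.7×10⁻⁴ = 0.022372 m
Δh = 0.07098 + 0.022372 = 0.093352 m

Δh ≈ 0.0934 m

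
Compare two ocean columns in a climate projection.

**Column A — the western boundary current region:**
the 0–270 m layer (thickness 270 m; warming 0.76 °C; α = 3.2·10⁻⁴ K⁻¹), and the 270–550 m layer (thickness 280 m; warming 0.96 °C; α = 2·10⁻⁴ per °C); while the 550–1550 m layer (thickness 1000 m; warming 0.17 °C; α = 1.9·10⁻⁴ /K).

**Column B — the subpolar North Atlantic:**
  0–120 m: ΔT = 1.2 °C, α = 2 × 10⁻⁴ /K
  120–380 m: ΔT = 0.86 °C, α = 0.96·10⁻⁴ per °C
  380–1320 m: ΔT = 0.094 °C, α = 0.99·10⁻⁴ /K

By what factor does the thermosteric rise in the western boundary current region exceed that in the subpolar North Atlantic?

A 3.2×10⁻⁴ × 0.76 × 270 = 0.065664 m
A 270–550 m: 0.96 × 2×10⁻⁴ × 280 = 0.05376 m
A Layer 3: 0.17 × 1000 × 1.9×10⁻⁴ = 0.03230 m
A total: 0.151724 m
B 120 × 1.2 × 2×10⁻⁴ = 0.02880 m
B 0.96×10⁻⁴ × 260 × 0.86 = 0.0214656 m
B Layer 3: 0.99×10⁻⁴ × 940 × 0.094 = 0.00874764 m
B total: 0.05901324 m
Ratio: 0.151724 / 0.05901324 ≈ 2.571

a factor of 2.57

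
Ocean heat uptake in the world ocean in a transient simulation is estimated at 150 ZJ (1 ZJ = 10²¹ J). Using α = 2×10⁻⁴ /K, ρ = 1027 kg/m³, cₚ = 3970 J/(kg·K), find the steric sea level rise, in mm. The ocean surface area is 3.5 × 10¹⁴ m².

about 21 mm

Per unit area: Q = 150×10²¹ / (3.5×10¹⁴) ≈ 4.286×10⁸ J/m²
Δh = αQ/(ρcₚ) = 2×10⁻⁴ × 4.286×10⁸ / (1027 × 3970) ≈ 0.021024 m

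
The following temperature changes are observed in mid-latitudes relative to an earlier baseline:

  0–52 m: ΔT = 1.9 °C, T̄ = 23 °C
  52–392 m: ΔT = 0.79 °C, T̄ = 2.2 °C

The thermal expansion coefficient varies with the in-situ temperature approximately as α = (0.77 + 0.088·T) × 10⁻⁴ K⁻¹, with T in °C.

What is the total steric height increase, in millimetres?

about 53 mm

Layer 1: α = (0.77 + 0.088×23)×10⁻⁴ = 2.794×10⁻⁴ K⁻¹
Layer 2: α = (0.77 + 0.088×2.2)×10⁻⁴ = 0.9636×10⁻⁴ K⁻¹
Layer 1: 52 × 2.794×10⁻⁴ × 1.9 = 0.02760472 m
0.79 × 340 × 0.9636×10⁻⁴ = 0.025882296 m
Δh = 0.02760472 + 0.025882296 = 0.053487016 m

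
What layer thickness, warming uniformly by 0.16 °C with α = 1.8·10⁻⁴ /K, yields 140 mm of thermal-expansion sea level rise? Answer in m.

H ≈ 4860 m

H = Δh/(αΔT) = 0.14 / (1.8×10⁻⁴ × 0.16) ≈ 4861 m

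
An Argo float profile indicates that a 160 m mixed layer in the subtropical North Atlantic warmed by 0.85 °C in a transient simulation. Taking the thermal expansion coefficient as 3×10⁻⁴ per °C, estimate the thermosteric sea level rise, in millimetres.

Δh = 41 mm

Δh = αΔT·H = 3×10⁻⁴ × 0.85 × 160 = 0.04080 m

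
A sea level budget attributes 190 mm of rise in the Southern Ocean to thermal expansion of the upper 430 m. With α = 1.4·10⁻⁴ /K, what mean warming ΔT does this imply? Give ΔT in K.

ΔT = Δh/(αH) = 0.19 / (1.4×10⁻⁴ × 430) ≈ 3.156 K

ΔT ≈ 3.16 K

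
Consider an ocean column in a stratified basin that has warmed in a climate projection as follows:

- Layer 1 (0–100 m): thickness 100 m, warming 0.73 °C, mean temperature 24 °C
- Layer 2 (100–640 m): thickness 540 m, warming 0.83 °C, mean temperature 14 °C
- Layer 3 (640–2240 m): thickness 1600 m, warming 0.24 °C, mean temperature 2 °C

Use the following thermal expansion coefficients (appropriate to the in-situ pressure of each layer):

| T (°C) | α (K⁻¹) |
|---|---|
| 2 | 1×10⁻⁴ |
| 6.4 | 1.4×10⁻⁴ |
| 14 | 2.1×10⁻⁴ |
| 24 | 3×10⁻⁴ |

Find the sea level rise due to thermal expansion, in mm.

Layer 1 at 24 °C → α = 3×10⁻⁴ K⁻¹
Layer 2 at 14 °C → α = 2.1×10⁻⁴ K⁻¹
Layer 3 at 2 °C → α = 1×10⁻⁴ K⁻¹
0.73 × 3×10⁻⁴ × 100 = 0.02190 m
100–640 m: 0.83 × 2.1×10⁻⁴ × 540 = 0.094122 m
640–2240 m: 1600 × 0.24 × 1×10⁻⁴ = 0.03840 m
Δh = 0.02190 + 0.094122 + 0.03840 = 0.154422 m

about 154 mm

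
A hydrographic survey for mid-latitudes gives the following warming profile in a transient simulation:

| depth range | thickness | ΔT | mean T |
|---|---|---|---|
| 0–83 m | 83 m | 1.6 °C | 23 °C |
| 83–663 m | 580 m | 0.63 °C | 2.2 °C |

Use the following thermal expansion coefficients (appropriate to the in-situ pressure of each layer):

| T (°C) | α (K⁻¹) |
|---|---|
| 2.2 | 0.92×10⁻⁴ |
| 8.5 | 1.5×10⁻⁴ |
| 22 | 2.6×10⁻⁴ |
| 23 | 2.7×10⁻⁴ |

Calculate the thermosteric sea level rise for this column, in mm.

Layer 1 at 23 °C → α = 2.7×10⁻⁴ K⁻¹
Layer 2 at 2.2 °C → α = 0.92×10⁻⁴ K⁻¹
83 × 2.7×10⁻⁴ × 1.6 = 0.035856 m
580 × 0.63 × 0.92×10⁻⁴ = 0.0336168 m
Δh = 0.035856 + 0.0336168 = 0.0694728 m

about 69 mm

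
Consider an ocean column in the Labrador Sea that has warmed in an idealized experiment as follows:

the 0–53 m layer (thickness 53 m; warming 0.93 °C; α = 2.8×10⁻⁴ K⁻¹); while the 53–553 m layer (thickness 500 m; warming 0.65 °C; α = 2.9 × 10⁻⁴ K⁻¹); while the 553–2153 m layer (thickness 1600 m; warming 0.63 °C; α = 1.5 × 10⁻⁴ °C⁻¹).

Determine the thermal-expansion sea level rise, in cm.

0–53 m: 53 × 2.8×10⁻⁴ × 0.93 = 0.0138012 m
53–553 m: 0.65 × 2.9×10⁻⁴ × 500 = 0.09425 m
1.5×10⁻⁴ × 0.63 × 1600 = 0.15120 m
Δh = 0.0138012 + 0.09425 + 0.15120 = 0.2592512 m

Δh ≈ 25.9 cm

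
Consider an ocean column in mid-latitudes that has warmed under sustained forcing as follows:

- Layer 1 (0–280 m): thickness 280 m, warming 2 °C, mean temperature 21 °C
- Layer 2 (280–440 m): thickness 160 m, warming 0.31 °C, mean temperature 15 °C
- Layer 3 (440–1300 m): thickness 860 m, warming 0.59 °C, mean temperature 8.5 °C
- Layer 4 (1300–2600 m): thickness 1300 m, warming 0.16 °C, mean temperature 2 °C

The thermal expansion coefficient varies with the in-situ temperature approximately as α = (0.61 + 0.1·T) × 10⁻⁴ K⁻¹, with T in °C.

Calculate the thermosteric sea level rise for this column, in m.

about 0.25 m

Layer 1: α = (0.61 + 0.1×21)×10⁻⁴ = 2.71×10⁻⁴ K⁻¹
Layer 2: α = (0.61 + 0.1×15)×10⁻⁴ = 2.11×10⁻⁴ K⁻¹
Layer 3: α = (0.61 + 0.1×8.5)×10⁻⁴ = 1.46×10⁻⁴ K⁻¹
Layer 4: α = (0.61 + 0.1×2)×10⁻⁴ = 0.81×10⁻⁴ K⁻¹
Layer 1: 2 × 280 × 2.71×10⁻⁴ = 0.15176 m
160 × 2.11×10⁻⁴ × 0.31 = 0.0104656 m
440–1300 m: 860 × 1.46×10⁻⁴ × 0.59 = 0.0740804 m
1300–2600 m: 0.81×10⁻⁴ × 0.16 × 1300 = 0.016848 m
Δh = 0.15176 + 0.0104656 + 0.0740804 + 0.016848 = 0.253154 m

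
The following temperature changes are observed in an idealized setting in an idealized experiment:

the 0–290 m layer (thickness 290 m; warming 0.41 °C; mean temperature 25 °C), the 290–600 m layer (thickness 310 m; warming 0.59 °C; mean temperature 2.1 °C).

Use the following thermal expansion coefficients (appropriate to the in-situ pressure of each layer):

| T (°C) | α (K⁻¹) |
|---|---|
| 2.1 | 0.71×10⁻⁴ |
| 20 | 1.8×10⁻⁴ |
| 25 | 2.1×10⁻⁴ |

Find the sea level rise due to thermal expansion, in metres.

Layer 1 at 25 °C → α = 2.1×10⁻⁴ K⁻¹
Layer 2 at 2.1 °C → α = 0.71×10⁻⁴ K⁻¹
Layer 1: 2.1×10⁻⁴ × 290 × 0.41 = 0.024969 m
Layer 2: 310 × 0.71×10⁻⁴ × 0.59 = 0.0129859 m
Δh = 0.024969 + 0.0129859 = 0.0379549 m

0.0380 m of thermosteric rise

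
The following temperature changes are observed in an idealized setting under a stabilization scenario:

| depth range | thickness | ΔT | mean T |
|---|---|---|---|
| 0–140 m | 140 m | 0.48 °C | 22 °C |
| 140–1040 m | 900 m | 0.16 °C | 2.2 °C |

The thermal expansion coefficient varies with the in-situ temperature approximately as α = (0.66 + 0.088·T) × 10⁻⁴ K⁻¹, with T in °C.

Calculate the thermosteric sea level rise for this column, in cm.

Layer 1: α = (0.66 + 0.088×22)×10⁻⁴ = 2.596×10⁻⁴ K⁻¹
Layer 2: α = (0.66 + 0.088×2.2)×10⁻⁴ = 0.8536×10⁻⁴ K⁻¹
0–140 m: 140 × 0.48 × 2.596×10⁻⁴ = 0.01744512 m
0.8536×10⁻⁴ × 900 × 0.16 = 0.01229184 m
Δh = 0.01744512 + 0.01229184 = 0.02973696 m ≈ 2.97 cm

Δh = 2.97 cm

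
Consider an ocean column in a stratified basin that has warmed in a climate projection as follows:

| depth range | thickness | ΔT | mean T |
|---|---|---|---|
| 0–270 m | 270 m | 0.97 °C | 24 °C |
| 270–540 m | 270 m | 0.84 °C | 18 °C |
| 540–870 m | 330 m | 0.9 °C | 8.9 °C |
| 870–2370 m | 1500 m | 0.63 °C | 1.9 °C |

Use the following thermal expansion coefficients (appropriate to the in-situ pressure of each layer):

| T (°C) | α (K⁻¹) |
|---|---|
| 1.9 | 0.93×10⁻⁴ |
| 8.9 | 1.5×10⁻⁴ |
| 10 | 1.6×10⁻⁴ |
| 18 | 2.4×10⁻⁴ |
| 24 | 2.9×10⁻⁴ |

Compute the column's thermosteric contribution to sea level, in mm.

Layer 1 at 24 °C → α = 2.9×10⁻⁴ K⁻¹
Layer 2 at 18 °C → α = 2.4×10⁻⁴ K⁻¹
Layer 3 at 8.9 °C → α = 1.5×10⁻⁴ K⁻¹
Layer 4 at 1.9 °C → α = 0.93×10⁻⁴ K⁻¹
0–270 m: 0.97 × 270 × 2.9×10⁻⁴ = 0.075951 m
270 × 0.84 × 2.4×10⁻⁴ = 0.054432 m
Layer 3: 0.9 × 330 × 1.5×10⁻⁴ = 0.04455 m
870–2370 m: 0.63 × 1500 × 0.93×10⁻⁴ = 0.087885 m
Δh = 0.075951 + 0.054432 + 0.04455 + 0.087885 = 0.262818 m

263 mm of thermosteric rise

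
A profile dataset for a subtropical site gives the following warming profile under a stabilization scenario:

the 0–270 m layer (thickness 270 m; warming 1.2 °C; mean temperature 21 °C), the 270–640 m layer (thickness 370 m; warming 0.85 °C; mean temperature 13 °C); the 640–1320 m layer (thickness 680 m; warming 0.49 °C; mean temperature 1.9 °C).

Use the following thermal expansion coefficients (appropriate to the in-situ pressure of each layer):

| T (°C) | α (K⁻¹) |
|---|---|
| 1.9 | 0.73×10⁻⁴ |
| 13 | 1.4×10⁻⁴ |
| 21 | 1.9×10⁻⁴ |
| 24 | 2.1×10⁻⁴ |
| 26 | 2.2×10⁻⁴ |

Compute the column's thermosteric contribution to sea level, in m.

0.130 m

Layer 1 at 21 °C → α = 1.9×10⁻⁴ K⁻¹
Layer 2 at 13 °C → α = 1.4×10⁻⁴ K⁻¹
Layer 3 at 1.9 °C → α = 0.73×10⁻⁴ K⁻¹
1.9×10⁻⁴ × 270 × 1.2 = 0.06156 m
370 × 0.85 × 1.4×10⁻⁴ = 0.04403 m
0.49 × 0.73×10⁻⁴ × 680 = 0.0243236 m
Δh = 0.06156 + 0.04403 + 0.0243236 = 0.1299136 m ≈ 0.130 m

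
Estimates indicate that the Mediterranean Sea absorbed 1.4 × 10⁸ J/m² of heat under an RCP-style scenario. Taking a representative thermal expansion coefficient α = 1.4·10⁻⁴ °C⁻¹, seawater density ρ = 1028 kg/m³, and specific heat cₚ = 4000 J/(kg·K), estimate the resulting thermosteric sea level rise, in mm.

Δh = αQ/(ρcₚ) = 1.4×10⁻⁴ × 1.4×10⁸ / (1028 × 4000) ≈ 0.0047665 m

Δh ≈ 4.77 mm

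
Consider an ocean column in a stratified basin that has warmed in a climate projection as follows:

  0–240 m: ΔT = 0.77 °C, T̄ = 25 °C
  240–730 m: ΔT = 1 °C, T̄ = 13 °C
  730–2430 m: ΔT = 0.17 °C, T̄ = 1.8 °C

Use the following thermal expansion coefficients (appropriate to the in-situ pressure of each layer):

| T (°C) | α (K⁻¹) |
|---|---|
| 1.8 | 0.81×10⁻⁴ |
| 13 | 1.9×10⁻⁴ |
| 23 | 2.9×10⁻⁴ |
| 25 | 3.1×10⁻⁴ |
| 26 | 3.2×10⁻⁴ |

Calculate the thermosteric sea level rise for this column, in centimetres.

Layer 1 at 25 °C → α = 3.1×10⁻⁴ K⁻¹
Layer 2 at 13 °C → α = 1.9×10⁻⁴ K⁻¹
Layer 3 at 1.8 °C → α = 0.81×10⁻⁴ K⁻¹
240 × 3.1×10⁻⁴ × 0.77 = 0.057288 m
1.9×10⁻⁴ × 490 × 1 = 0.09310 m
730–2430 m: 1700 × 0.81×10⁻⁴ × 0.17 = 0.023409 m
Δh = 0.057288 + 0.09310 + 0.023409 = 0.173797 m ≈ 17 cm

Δh ≈ 17 cm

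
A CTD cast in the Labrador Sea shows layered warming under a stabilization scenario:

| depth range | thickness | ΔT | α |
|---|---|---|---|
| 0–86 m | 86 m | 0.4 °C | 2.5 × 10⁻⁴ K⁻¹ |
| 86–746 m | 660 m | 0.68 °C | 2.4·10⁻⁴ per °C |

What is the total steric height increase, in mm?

Layer 1: 0.4 × 2.5×10⁻⁴ × 86 = 0.00860 m
86–746 m: 2.4×10⁻⁴ × 660 × 0.68 = 0.107712 m
Δh = 0.00860 + 0.107712 = 0.116312 m ≈ 116 mm

Δh = 116 mm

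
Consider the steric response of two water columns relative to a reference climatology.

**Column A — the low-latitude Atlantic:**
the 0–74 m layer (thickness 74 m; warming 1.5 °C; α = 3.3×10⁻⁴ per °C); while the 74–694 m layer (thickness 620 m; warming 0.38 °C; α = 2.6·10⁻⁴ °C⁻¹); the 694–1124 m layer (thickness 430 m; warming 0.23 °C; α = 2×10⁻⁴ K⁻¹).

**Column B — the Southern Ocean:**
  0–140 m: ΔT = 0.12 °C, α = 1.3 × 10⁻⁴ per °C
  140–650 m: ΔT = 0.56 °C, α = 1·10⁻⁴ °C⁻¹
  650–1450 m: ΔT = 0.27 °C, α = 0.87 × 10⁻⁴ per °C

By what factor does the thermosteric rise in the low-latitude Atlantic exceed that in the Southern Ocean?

A 74 × 3.3×10⁻⁴ × 1.5 = 0.03663 m
A Layer 2: 2.6×10⁻⁴ × 620 × 0.38 = 0.061256 m
A Layer 3: 430 × 2×10⁻⁴ × 0.23 = 0.01978 m
A total: 0.117666 m
B 0–140 m: 0.12 × 1.3×10⁻⁴ × 140 = 0.002184 m
B Layer 2: 1×10⁻⁴ × 0.56 × 510 = 0.02856 m
B Layer 3: 0.27 × 800 × 0.87×10⁻⁴ = 0.018792 m
B total: 0.049536 m
Ratio: 0.117666 / 0.049536 ≈ 2.375

a factor of 2.38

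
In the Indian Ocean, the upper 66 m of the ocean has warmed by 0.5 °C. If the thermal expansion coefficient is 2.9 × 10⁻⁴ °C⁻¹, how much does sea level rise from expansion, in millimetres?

Δh ≈ 9.57 mm

Δh = αΔT·H = 2.9×10⁻⁴ × 0.5 × 66 = 0.00957 m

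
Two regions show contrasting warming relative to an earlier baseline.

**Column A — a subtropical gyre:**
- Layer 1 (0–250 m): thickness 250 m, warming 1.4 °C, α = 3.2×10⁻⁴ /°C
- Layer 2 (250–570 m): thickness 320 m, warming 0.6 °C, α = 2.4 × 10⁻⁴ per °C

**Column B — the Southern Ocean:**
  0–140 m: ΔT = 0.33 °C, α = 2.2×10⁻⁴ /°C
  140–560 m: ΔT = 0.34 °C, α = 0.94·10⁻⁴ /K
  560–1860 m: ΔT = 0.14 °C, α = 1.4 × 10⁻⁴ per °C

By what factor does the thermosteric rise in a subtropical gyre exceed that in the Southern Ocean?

a factor of 3.22

A Layer 1: 1.4 × 3.2×10⁻⁴ × 250 = 0.11200 m
A 250–570 m: 0.6 × 320 × 2.4×10⁻⁴ = 0.04608 m
A total: 0.15808 m
B 0–140 m: 0.33 × 140 × 2.2×10⁻⁴ = 0.010164 m
B 140–560 m: 0.94×10⁻⁴ × 420 × 0.34 = 0.0134232 m
B 1.4×10⁻⁴ × 1300 × 0.14 = 0.02548 m
B total: 0.0490672 m
Ratio: 0.15808 / 0.0490672 ≈ 3.222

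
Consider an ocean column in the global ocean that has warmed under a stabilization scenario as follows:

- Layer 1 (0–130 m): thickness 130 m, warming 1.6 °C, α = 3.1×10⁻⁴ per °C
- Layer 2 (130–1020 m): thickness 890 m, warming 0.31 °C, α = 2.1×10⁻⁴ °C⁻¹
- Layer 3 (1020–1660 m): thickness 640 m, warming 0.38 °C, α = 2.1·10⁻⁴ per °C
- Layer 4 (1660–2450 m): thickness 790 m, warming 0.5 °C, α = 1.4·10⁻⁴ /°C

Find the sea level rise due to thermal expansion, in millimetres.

Δh = 229 mm

0–130 m: 130 × 3.1×10⁻⁴ × 1.6 = 0.06448 m
890 × 0.31 × 2.1×10⁻⁴ = 0.057939 m
1020–1660 m: 0.38 × 640 × 2.1×10⁻⁴ = 0.051072 m
Layer 4: 1.4×10⁻⁴ × 790 × 0.5 = 0.05530 m
Δh = 0.06448 + 0.057939 + 0.051072 + 0.05530 = 0.228791 m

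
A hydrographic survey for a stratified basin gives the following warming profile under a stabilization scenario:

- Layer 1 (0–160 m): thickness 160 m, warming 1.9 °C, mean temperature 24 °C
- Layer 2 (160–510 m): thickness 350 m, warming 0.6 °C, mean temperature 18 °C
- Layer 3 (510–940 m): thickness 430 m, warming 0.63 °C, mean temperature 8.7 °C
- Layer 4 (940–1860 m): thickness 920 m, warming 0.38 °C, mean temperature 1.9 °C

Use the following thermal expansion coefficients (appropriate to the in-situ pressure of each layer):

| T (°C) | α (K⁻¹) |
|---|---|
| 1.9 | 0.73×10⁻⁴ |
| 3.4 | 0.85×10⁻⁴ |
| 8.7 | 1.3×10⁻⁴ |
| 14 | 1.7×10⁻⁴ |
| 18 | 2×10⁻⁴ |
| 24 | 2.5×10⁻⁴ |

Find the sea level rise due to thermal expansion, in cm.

Layer 1 at 24 °C → α = 2.5×10⁻⁴ K⁻¹
Layer 2 at 18 °C → α = 2×10⁻⁴ K⁻¹
Layer 3 at 8.7 °C → α = 1.3×10⁻⁴ K⁻¹
Layer 4 at 1.9 °C → α = 0.73×10⁻⁴ K⁻¹
Layer 1: 1.9 × 160 × 2.5×10⁻⁴ = 0.07600 m
Layer 2: 0.6 × 350 × 2×10⁻⁴ = 0.04200 m
Layer 3: 430 × 0.63 × 1.3×10⁻⁴ = 0.035217 m
0.73×10⁻⁴ × 920 × 0.38 = 0.0255208 m
Δh = 0.07600 + 0.04200 + 0.035217 + 0.0255208 = 0.1787378 m ≈ 18 cm

18 cm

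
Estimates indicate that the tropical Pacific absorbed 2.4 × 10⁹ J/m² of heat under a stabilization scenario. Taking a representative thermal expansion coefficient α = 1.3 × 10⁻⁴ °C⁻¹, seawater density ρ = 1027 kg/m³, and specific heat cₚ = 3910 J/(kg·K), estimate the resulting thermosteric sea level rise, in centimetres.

Δh = 7.77 cm

Δh = αQ/(ρcₚ) = 1.3×10⁻⁴ × 2.4×10⁹ / (1027 × 3910) ≈ 0.077698 m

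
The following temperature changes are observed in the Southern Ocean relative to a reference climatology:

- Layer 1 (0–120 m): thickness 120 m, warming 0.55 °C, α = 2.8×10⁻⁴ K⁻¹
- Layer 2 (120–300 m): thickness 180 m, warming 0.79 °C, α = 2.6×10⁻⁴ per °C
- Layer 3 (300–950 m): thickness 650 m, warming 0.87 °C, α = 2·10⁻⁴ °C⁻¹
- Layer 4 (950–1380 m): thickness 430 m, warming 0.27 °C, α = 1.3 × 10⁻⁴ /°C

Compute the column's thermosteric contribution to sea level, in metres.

0.18 m

0–120 m: 0.55 × 120 × 2.8×10⁻⁴ = 0.01848 m
2.6×10⁻⁴ × 0.79 × 180 = 0.036972 m
300–950 m: 2×10⁻⁴ × 650 × 0.87 = 0.11310 m
950–1380 m: 430 × 1.3×10⁻⁴ × 0.27 = 0.015093 m
Δh = 0.01848 + 0.036972 + 0.11310 + 0.015093 = 0.183645 m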